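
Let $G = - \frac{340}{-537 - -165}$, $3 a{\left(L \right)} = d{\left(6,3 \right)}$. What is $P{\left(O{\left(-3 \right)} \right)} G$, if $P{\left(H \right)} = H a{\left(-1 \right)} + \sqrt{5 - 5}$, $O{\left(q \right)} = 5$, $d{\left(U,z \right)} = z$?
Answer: $\frac{425}{93} \approx 4.5699$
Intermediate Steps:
$a{\left(L \right)} = 1$ ($a{\left(L \right)} = \frac{1}{3} \cdot 3 = 1$)
$G = \frac{85}{93}$ ($G = - \frac{340}{-537 + 165} = - \frac{340}{-372} = \left(-340\right) \left(- \frac{1}{372}\right) = \frac{85}{93} \approx 0.91398$)
$P{\left(H \right)} = H$ ($P{\left(H \right)} = H 1 + \sqrt{5 - 5} = H + \sqrt{0} = H + 0 = H$)
$P{\left(O{\left(-3 \right)} \right)} G = 5 \cdot \frac{85}{93} = \frac{425}{93}$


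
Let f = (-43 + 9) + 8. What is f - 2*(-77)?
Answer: 128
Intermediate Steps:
f = -26 (f = -34 + 8 = -26)
f - 2*(-77) = -26 - 2*(-77) = -26 + 154 = 128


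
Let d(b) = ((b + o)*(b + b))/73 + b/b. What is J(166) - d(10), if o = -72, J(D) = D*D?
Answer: 2012755/73 ≈ 27572.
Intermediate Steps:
J(D) = D**2
d(b) = 1 + 2*b*(-72 + b)/73 (d(b) = ((b - 72)*(b + b))/73 + b/b = ((-72 + b)*(2*b))*(1/73) + 1 = (2*b*(-72 + b))*(1/73) + 1 = 2*b*(-72 + b)/73 + 1 = 1 + 2*b*(-72 + b)/73)
J(166) - d(10) = 166**2 - (1 - 144/73*10 + (2/73)*10**2) = 27556 - (1 - 1440/73 + (2/73)*100) = 27556 - (1 - 1440/73 + 200/73) = 27556 - 1*(-1167/73) = 27556 + 1167/73 = 2012755/73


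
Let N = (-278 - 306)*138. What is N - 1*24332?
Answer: -104924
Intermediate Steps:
N = -80592 (N = -584*138 = -80592)
N - 1*24332 = -80592 - 1*24332 = -80592 - 24332 = -104924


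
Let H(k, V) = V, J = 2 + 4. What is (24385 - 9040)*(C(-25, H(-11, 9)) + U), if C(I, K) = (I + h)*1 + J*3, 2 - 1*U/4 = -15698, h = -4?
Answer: 963497205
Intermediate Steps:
J = 6
U = 62800 (U = 8 - 4*(-15698) = 8 + 62792 = 62800)
C(I, K) = 14 + I (C(I, K) = (I - 4)*1 + 6*3 = (-4 + I)*1 + 18 = (-4 + I) + 18 = 14 + I)
(24385 - 9040)*(C(-25, H(-11, 9)) + U) = (24385 - 9040)*((14 - 25) + 62800) = 15345*(-11 + 62800) = 15345*62789 = 963497205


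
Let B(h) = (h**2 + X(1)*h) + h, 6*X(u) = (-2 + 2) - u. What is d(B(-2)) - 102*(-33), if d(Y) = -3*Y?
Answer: 3359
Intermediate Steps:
X(u) = -u/6 (X(u) = ((-2 + 2) - u)/6 = (0 - u)/6 = (-u)/6 = -u/6)
B(h) = h**2 + 5*h/6 (B(h) = (h**2 + (-1/6*1)*h) + h = (h**2 - h/6) + h = h**2 + 5*h/6)
d(B(-2)) - 102*(-33) = -(-2)*(5 + 6*(-2))/2 - 102*(-33) = -(-2)*(5 - 12)/2 + 3366 = -(-2)*(-7)/2 + 3366 = -3*7/3 + 3366 = -7 + 3366 = 3359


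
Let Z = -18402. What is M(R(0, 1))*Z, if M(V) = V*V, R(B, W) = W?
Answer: -18402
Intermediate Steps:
M(V) = V²
M(R(0, 1))*Z = 1²*(-18402) = 1*(-18402) = -18402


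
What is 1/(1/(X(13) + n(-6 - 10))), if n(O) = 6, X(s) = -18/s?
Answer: 60/13 ≈ 4.6154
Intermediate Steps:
1/(1/(X(13) + n(-6 - 10))) = 1/(1/(-18/13 + 6)) = 1/(1/(60/13)) = 1/(13/60) = 60/13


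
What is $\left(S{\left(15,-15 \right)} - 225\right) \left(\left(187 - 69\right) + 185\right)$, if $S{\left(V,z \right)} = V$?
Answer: $-63630$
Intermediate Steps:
$\left(S{\left(15,-15 \right)} - 225\right) \left(\left(187 - 69\right) + 185\right) = \left(15 - 225\right) \left(\left(187 - 69\right) + 185\right) = - 210 \left(118 + 185\right) = \left(-210\right) 303 = -63630$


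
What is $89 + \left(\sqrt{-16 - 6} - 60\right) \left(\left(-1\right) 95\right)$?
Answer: $5789 - 95 i \sqrt{22} \approx 5789.0 - 445.59 i$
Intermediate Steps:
$89 + \left(\sqrt{-16 - 6} - 60\right) \left(\left(-1\right) 95\right) = 89 + \left(\sqrt{-22} - 60\right) \left(-95\right) = 89 + \left(i \sqrt{22} - 60\right) \left(-95\right) = 89 + \left(-60 + i \sqrt{22}\right) \left(-95\right) = 89 + \left(5700 - 95 i \sqrt{22}\right) = 5789 - 95 i \sqrt{22}$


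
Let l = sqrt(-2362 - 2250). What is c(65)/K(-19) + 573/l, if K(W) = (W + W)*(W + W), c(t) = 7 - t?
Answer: -29/722 - 573*I*sqrt(1153)/2306 ≈ -0.040166 - 8.4374*I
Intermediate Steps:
K(W) = 4*W**2 (K(W) = (2*W)*(2*W) = 4*W**2)
l = 2*I*sqrt(1153) (l = sqrt(-4612) = 2*I*sqrt(1153) ≈ 67.912*I)
c(65)/K(-19) + 573/l = (7 - 1*65)/((4*(-19)**2)) + 573/((2*I*sqrt(1153))) = (7 - 65)/((4*361)) + 573*(-I*sqrt(1153)/2306) = -58/1444 - 573*I*sqrt(1153)/2306 = -58*1/1444 - 573*I*sqrt(1153)/2306 = -29/722 - 573*I*sqrt(1153)/2306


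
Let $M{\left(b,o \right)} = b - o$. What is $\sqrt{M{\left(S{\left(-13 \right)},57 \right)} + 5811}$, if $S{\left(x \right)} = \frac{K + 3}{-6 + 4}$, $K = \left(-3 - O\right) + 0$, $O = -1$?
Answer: $\frac{\sqrt{23014}}{2} \approx 75.852$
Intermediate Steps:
$K = -2$ ($K = \left(-3 - -1\right) + 0 = \left(-3 + 1\right) + 0 = -2 + 0 = -2$)
$S{\left(x \right)} = - \frac{1}{2}$ ($S{\left(x \right)} = \frac{-2 + 3}{-6 + 4} = 1 \frac{1}{-2} = 1 \left(- \frac{1}{2}\right) = - \frac{1}{2}$)
$\sqrt{M{\left(S{\left(-13 \right)},57 \right)} + 5811} = \sqrt{\left(- \frac{1}{2} - 57\right) + 5811} = \sqrt{- \frac{115}{2} + 5811} = \sqrt{\frac{11507}{2}} = \frac{\sqrt{23014}}{2}$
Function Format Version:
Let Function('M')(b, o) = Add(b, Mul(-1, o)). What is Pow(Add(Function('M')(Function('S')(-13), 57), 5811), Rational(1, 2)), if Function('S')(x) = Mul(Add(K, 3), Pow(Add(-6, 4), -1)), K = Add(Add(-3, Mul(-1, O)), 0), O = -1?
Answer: Mul(Rational(1, 2), Pow(23014, Rational(1, 2))) ≈ 75.852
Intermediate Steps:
K = -2 (K = Add(Add(-3, Mul(-1, -1)), 0) = Add(Add(-3, 1), 0) = Add(-2, 0) = -2)
Function('S')(x) = Rational(-1, 2) (Function('S')(x) = Mul(Add(-2, 3), Pow(Add(-6, 4), -1)) = Mul(1, Pow(-2, -1)) = Mul(1, Rational(-1, 2)) = Rational(-1, 2))
Pow(Add(Function('M')(Function('S')(-13), 57), 5811), Rational(1, 2)) = Pow(Add(Add(Rational(-1, 2), Mul(-1, 57)), 5811), Rational(1, 2)) = Pow(Add(Add(Rational(-1, 2), -57), 5811), Rational(1, 2)) = Pow(Add(Rational(-115, 2), 5811), Rational(1, 2)) = Pow(Rational(11507, 2), Rational(1, 2)) = Mul(Rational(1, 2), Pow(23014, Rational(1, 2)))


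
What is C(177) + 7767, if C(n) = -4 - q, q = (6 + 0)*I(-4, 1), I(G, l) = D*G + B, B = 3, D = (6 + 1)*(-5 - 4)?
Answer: 6233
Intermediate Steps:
D = -63 (D = 7*(-9) = -63)
I(G, l) = 3 - 63*G (I(G, l) = -63*G + 3 = 3 - 63*G)
q = 1530 (q = (6 + 0)*(3 - 63*(-4)) = 6*(3 + 252) = 6*255 = 1530)
C(n) = -1534 (C(n) = -4 - 1*1530 = -4 - 1530 = -1534)
C(177) + 7767 = -1534 + 7767 = 6233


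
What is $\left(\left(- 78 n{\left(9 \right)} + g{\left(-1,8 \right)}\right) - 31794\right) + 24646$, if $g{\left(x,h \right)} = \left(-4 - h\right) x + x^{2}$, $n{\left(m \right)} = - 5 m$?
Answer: $-3625$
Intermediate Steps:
$g{\left(x,h \right)} = x^{2} + x \left(-4 - h\right)$ ($g{\left(x,h \right)} = x \left(-4 - h\right) + x^{2} = x^{2} + x \left(-4 - h\right)$)
$\left(\left(- 78 n{\left(9 \right)} + g{\left(-1,8 \right)}\right) - 31794\right) + 24646 = \left(\left(- 78 \left(\left(-5\right) 9\right) - \left(-4 - 1 - 8\right)\right) - 31794\right) + 24646 = \left(\left(\left(-78\right) \left(-45\right) - \left(-4 - 1 - 8\right)\right) - 31794\right) + 24646 = \left(\left(3510 - -13\right) - 31794\right) + 24646 = \left(\left(3510 + 13\right) - 31794\right) + 24646 = \left(3523 - 31794\right) + 24646 = -28271 + 24646 = -3625$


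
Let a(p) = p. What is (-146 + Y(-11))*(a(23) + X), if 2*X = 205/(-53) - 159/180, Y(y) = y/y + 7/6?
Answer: -113200573/38160 ≈ -2966.5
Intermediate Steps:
Y(y) = 13/6 (Y(y) = 1 + 7*(1/6) = 1 + 7/6 = 13/6)
X = -15109/6360 (X = (205/(-53) - 159/180)/2 = (205*(-1/53) - 159*1/180)/2 = (-205/53 - 53/60)/2 = (1/2)*(-15109/3180) = -15109/6360 ≈ -2.3756)
(-146 + Y(-11))*(a(23) + X) = (-146 + 13/6)*(23 - 15109/6360) = -863/6*131171/6360 = -113200573/38160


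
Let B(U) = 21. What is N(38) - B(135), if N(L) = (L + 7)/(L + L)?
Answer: -1551/76 ≈ -20.408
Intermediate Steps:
N(L) = (7 + L)/(2*L) (N(L) = (7 + L)/((2*L)) = (7 + L)*(1/(2*L)) = (7 + L)/(2*L))
N(38) - B(135) = (1/2)*(7 + 38)/38 - 1*21 = (1/2)*(1/38)*45 - 21 = 45/76 - 21 = -1551/76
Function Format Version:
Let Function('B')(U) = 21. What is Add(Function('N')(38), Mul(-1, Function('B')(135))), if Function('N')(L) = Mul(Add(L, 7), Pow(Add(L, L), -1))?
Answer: Rational(-1551, 76) ≈ -20.408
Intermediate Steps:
Function('N')(L) = Mul(Rational(1, 2), Pow(L, -1), Add(7, L)) (Function('N')(L) = Mul(Add(7, L), Pow(Mul(2, L), -1)) = Mul(Add(7, L), Mul(Rational(1, 2), Pow(L, -1))) = Mul(Rational(1, 2), Pow(L, -1), Add(7, L)))
Add(Function('N')(38), Mul(-1, Function('B')(135))) = Add(Mul(Rational(1, 2), Pow(38, -1), Add(7, 38)), Mul(-1, 21)) = Add(Mul(Rational(1, 2), Rational(1, 38), 45), -21) = Add(Rational(45, 76), -21) = Rational(-1551, 76)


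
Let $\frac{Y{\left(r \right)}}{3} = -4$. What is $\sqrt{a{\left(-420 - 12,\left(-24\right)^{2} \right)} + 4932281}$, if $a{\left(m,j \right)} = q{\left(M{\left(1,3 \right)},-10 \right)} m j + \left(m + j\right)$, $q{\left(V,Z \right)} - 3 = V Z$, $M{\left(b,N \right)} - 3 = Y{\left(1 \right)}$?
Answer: $i \sqrt{18208951} \approx 4267.2 i$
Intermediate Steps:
$Y{\left(r \right)} = -12$ ($Y{\left(r \right)} = 3 \left(-4\right) = -12$)
$M{\left(b,N \right)} = -9$ ($M{\left(b,N \right)} = 3 - 12 = -9$)
$q{\left(V,Z \right)} = 3 + V Z$
$a{\left(m,j \right)} = j + m + 93 j m$ ($a{\left(m,j \right)} = \left(3 - -90\right) m j + \left(m + j\right) = \left(3 + 90\right) m j + \left(j + m\right) = 93 m j + \left(j + m\right) = 93 j m + \left(j + m\right) = j + m + 93 j m$)
$\sqrt{a{\left(-420 - 12,\left(-24\right)^{2} \right)} + 4932281} = \sqrt{\left(\left(-24\right)^{2} - 432 + 93 \left(-24\right)^{2} \left(-420 - 12\right)\right) + 4932281} = \sqrt{\left(576 - 432 + 93 \cdot 576 \left(-432\right)\right) + 4932281} = \sqrt{\left(576 - 432 - 23141376\right) + 4932281} = \sqrt{-23141232 + 4932281} = \sqrt{-18208951} = i \sqrt{18208951}$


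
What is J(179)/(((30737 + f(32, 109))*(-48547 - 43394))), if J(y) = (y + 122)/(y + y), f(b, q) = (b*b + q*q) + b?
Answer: -301/1437524381772 ≈ -2.0939e-10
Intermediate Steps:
f(b, q) = b + b² + q² (f(b, q) = (b² + q²) + b = b + b² + q²)
J(y) = (122 + y)/(2*y) (J(y) = (122 + y)/((2*y)) = (122 + y)*(1/(2*y)) = (122 + y)/(2*y))
J(179)/(((30737 + f(32, 109))*(-48547 - 43394))) = ((½)*(122 + 179)/179)/(((30737 + (32 + 32² + 109²))*(-48547 - 43394))) = ((½)*(1/179)*301)/(((30737 + (32 + 1024 + 11881))*(-91941))) = 301/(358*(((30737 + 12937)*(-91941)))) = 301/(358*((43674*(-91941)))) = (301/358)/(-4015431234) = (301/358)*(-1/4015431234) = -301/1437524381772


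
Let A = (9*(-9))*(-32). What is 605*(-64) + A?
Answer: -36128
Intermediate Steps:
A = 2592 (A = -81*(-32) = 2592)
605*(-64) + A = 605*(-64) + 2592 = -38720 + 2592 = -36128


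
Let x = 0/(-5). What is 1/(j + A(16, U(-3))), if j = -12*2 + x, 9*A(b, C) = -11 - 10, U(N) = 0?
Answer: -3/79 ≈ -0.037975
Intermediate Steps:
x = 0 (x = 0*(-⅕) = 0)
A(b, C) = -7/3 (A(b, C) = (-11 - 10)/9 = (⅑)*(-21) = -7/3)
j = -24 (j = -12*2 + 0 = -24 + 0 = -24)
1/(j + A(16, U(-3))) = 1/(-24 - 7/3) = 1/(-79/3) = -3/79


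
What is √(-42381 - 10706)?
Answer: I*√53087 ≈ 230.41*I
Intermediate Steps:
√(-42381 - 10706) = √(-53087) = I*√53087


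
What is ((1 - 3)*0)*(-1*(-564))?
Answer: 0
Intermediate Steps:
((1 - 3)*0)*(-1*(-564)) = -2*0*564 = 0*564 = 0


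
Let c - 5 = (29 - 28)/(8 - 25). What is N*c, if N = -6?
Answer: -504/17 ≈ -29.647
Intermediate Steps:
c = 84/17 (c = 5 + (29 - 28)/(8 - 25) = 5 + 1/(-17) = 5 + 1*(-1/17) = 5 - 1/17 = 84/17 ≈ 4.9412)
N*c = -6*84/17 = -504/17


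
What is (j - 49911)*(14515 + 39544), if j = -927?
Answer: -2748251442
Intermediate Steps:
(j - 49911)*(14515 + 39544) = (-927 - 49911)*(14515 + 39544) = -50838*54059 = -2748251442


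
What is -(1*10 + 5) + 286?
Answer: 271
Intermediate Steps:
-(1*10 + 5) + 286 = -(10 + 5) + 286 = -1*15 + 286 = -15 + 286 = 271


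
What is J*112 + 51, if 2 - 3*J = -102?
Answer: 11801/3 ≈ 3933.7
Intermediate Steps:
J = 104/3 (J = ⅔ - ⅓*(-102) = ⅔ + 34 = 104/3 ≈ 34.667)
J*112 + 51 = (104/3)*112 + 51 = 11648/3 + 51 = 11801/3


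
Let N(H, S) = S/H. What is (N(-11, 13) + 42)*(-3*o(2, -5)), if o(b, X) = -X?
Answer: -6735/11 ≈ -612.27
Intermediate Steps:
(N(-11, 13) + 42)*(-3*o(2, -5)) = (13/(-11) + 42)*(-(-3)*(-5)) = (13*(-1/11) + 42)*(-3*5) = (-13/11 + 42)*(-15) = (449/11)*(-15) = -6735/11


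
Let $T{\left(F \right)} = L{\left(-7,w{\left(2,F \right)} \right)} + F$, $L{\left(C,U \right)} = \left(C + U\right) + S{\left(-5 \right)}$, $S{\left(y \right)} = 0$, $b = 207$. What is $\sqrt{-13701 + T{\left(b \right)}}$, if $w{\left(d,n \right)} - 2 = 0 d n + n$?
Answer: $2 i \sqrt{3323} \approx 115.29 i$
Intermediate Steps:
$w{\left(d,n \right)} = 2 + n$ ($w{\left(d,n \right)} = 2 + \left(0 d n + n\right) = 2 + \left(0 n + n\right) = 2 + \left(0 + n\right) = 2 + n$)
$L{\left(C,U \right)} = C + U$ ($L{\left(C,U \right)} = \left(C + U\right) + 0 = C + U$)
$T{\left(F \right)} = -5 + 2 F$ ($T{\left(F \right)} = \left(-7 + \left(2 + F\right)\right) + F = \left(-5 + F\right) + F = -5 + 2 F$)
$\sqrt{-13701 + T{\left(b \right)}} = \sqrt{-13701 + \left(-5 + 2 \cdot 207\right)} = \sqrt{-13701 + \left(-5 + 414\right)} = \sqrt{-13701 + 409} = \sqrt{-13292} = 2 i \sqrt{3323}$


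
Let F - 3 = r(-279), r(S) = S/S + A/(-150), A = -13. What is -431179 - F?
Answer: -64677463/150 ≈ -4.3118e+5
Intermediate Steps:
r(S) = 163/150 (r(S) = S/S - 13/(-150) = 1 - 13*(-1/150) = 1 + 13/150 = 163/150)
F = 613/150 (F = 3 + 163/150 = 613/150 ≈ 4.0867)
-431179 - F = -431179 - 1*613/150 = -431179 - 613/150 = -64677463/150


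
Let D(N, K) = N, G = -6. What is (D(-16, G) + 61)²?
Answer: 2025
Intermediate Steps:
(D(-16, G) + 61)² = (-16 + 61)² = 45² = 2025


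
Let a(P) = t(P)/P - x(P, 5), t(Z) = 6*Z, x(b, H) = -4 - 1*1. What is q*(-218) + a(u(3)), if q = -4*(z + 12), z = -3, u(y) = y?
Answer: 7859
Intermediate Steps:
x(b, H) = -5 (x(b, H) = -4 - 1 = -5)
q = -36 (q = -4*(-3 + 12) = -4*9 = -36)
a(P) = 11 (a(P) = (6*P)/P - 1*(-5) = 6 + 5 = 11)
q*(-218) + a(u(3)) = -36*(-218) + 11 = 7848 + 11 = 7859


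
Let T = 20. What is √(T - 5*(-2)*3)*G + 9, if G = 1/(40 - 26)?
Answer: 9 + 5*√2/14 ≈ 9.5051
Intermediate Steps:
G = 1/14 ≈ 0.071429
√(T - 5*(-2)*3)*G + 9 = √(20 - 5*(-2)*3)*(1/14) + 9 = √(20 + 10*3)*(1/14) + 9 = √(20 + 30)*(1/14) + 9 = √50*(1/14) + 9 = (5*√2)*(1/14) + 9 = 5*√2/14 + 9 = 9 + 5*√2/14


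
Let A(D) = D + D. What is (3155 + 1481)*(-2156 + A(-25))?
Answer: -10227016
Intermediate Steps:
A(D) = 2*D
(3155 + 1481)*(-2156 + A(-25)) = (3155 + 1481)*(-2156 + 2*(-25)) = 4636*(-2156 - 50) = 4636*(-2206) = -10227016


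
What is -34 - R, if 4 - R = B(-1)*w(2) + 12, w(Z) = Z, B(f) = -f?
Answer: -24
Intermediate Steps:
R = -10 (R = 4 - (-1*(-1)*2 + 12) = 4 - (1*2 + 12) = 4 - (2 + 12) = 4 - 1*14 = 4 - 14 = -10)
-34 - R = -34 - 1*(-10) = -34 + 10 = -24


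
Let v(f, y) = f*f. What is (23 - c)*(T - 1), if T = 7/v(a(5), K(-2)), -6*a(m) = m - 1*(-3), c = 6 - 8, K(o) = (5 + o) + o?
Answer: 1175/16 ≈ 73.438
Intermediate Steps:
K(o) = 5 + 2*o
c = -2
a(m) = -1/2 - m/6 (a(m) = -(m - 1*(-3))/6 = -(m + 3)/6 = -(3 + m)/6 = -1/2 - m/6)
v(f, y) = f**2
T = 63/16 (T = 7/((-1/2 - 1/6*5)**2) = 7/((-1/2 - 5/6)**2) = 7/((-4/3)**2) = 7/(16/9) = 7*(9/16) = 63/16 ≈ 3.9375)
(23 - c)*(T - 1) = (23 - 1*(-2))*(63/16 - 1) = (23 + 2)*(47/16) = 25*(47/16) = 1175/16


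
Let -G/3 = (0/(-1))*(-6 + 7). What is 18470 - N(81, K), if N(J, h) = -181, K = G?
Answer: 18651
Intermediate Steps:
G = 0 (G = -3*0/(-1)*(-6 + 7) = -3*0*(-1) = -0 = -3*0 = 0)
K = 0
18470 - N(81, K) = 18470 - 1*(-181) = 18470 + 181 = 18651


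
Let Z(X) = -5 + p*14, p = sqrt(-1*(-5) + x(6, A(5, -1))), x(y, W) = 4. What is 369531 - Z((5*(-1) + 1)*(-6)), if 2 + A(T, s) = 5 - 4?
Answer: 369494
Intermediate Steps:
A(T, s) = -1 (A(T, s) = -2 + (5 - 4) = -2 + 1 = -1)
p = 3 (p = sqrt(-1*(-5) + 4) = sqrt(5 + 4) = sqrt(9) = 3)
Z(X) = 37 (Z(X) = -5 + 3*14 = -5 + 42 = 37)
369531 - Z((5*(-1) + 1)*(-6)) = 369531 - 1*37 = 369531 - 37 = 369494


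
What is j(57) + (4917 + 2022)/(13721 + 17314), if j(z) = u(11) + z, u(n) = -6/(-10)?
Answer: 119637/2069 ≈ 57.824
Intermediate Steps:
u(n) = ⅗ (u(n) = -6*(-⅒) = ⅗)
j(z) = ⅗ + z
j(57) + (4917 + 2022)/(13721 + 17314) = (⅗ + 57) + (4917 + 2022)/(13721 + 17314) = 288/5 + 6939/31035 = 288/5 + 6939*(1/31035) = 288/5 + 2313/10345 = 119637/2069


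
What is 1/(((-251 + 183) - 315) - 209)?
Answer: -1/592 ≈ -0.0016892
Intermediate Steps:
1/(((-251 + 183) - 315) - 209) = 1/((-68 - 315) - 209) = 1/(-383 - 209) = 1/(-592) = -1/592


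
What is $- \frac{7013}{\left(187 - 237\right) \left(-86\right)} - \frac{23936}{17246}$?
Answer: $- \frac{111935499}{37078900} \approx -3.0188$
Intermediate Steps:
$- \frac{7013}{\left(187 - 237\right) \left(-86\right)} - \frac{23936}{17246} = - \frac{7013}{\left(187 - 237\right) \left(-86\right)} - \frac{11968}{8623} = - \frac{7013}{\left(-50\right) \left(-86\right)} - \frac{11968}{8623} = - \frac{7013}{4300} - \frac{11968}{8623} = - \frac{111935499}{37078900}$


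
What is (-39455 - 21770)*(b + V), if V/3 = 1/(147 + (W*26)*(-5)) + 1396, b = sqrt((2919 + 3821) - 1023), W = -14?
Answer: -504359243775/1967 - 61225*sqrt(5717) ≈ -2.6104e+8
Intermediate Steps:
b = sqrt(5717) (b = sqrt(6740 - 1023) = sqrt(5717) ≈ 75.611)
V = 8237799/1967 (V = 3*(1/(147 - 14*26*(-5)) + 1396) = 3*(1/(147 - 364*(-5)) + 1396) = 3*(1/(147 + 1820) + 1396) = 3*(1/1967 + 1396) = 3*(2745933/1967) = 8237799/1967 ≈ 4188.0)
(-39455 - 21770)*(b + V) = (-39455 - 21770)*(sqrt(5717) + 8237799/1967) = -61225*(8237799/1967 + sqrt(5717)) = -504359243775/1967 - 61225*sqrt(5717)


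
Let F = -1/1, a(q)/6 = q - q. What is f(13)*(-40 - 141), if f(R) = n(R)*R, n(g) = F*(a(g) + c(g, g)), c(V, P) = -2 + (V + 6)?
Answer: 40001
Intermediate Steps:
a(q) = 0 (a(q) = 6*(q - q) = 6*0 = 0)
F = -1 (F = -1*1 = -1)
c(V, P) = 4 + V (c(V, P) = -2 + (6 + V) = 4 + V)
n(g) = -4 - g (n(g) = -(0 + (4 + g)) = -(4 + g) = -4 - g)
f(R) = R*(-4 - R) (f(R) = (-4 - R)*R = R*(-4 - R))
f(13)*(-40 - 141) = (-1*13*(4 + 13))*(-40 - 141) = -1*13*17*(-181) = -221*(-181) = 40001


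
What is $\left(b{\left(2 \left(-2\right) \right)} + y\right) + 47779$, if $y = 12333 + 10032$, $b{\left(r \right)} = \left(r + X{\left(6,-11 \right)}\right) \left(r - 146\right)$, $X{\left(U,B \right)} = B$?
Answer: $72394$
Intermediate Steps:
$b{\left(r \right)} = \left(-146 + r\right) \left(-11 + r\right)$ ($b{\left(r \right)} = \left(r - 11\right) \left(r - 146\right) = \left(-11 + r\right) \left(-146 + r\right) = \left(-146 + r\right) \left(-11 + r\right)$)
$y = 22365$
$\left(b{\left(2 \left(-2\right) \right)} + y\right) + 47779 = \left(\left(1606 + \left(2 \left(-2\right)\right)^{2} - 157 \cdot 2 \left(-2\right)\right) + 22365\right) + 47779 = \left(\left(1606 + \left(-4\right)^{2} - -628\right) + 22365\right) + 47779 = \left(\left(1606 + 16 + 628\right) + 22365\right) + 47779 = \left(2250 + 22365\right) + 47779 = 24615 + 47779 = 72394$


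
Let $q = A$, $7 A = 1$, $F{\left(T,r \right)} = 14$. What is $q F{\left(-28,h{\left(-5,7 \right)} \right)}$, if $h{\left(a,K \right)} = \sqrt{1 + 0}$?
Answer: $2$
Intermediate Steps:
$h{\left(a,K \right)} = 1$ ($h{\left(a,K \right)} = \sqrt{1} = 1$)
$A = \frac{1}{7}$ ($A = \frac{1}{7} \cdot 1 = \frac{1}{7} \approx 0.14286$)
$q = \frac{1}{7} \approx 0.14286$
$q F{\left(-28,h{\left(-5,7 \right)} \right)} = \frac{1}{7} \cdot 14 = 2$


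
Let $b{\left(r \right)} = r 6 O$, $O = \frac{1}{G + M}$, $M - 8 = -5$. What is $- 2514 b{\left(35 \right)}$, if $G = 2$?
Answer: $-105588$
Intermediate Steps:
$M = 3$ ($M = 8 - 5 = 3$)
$O = \frac{1}{5}$ ($O = \frac{1}{2 + 3} = \frac{1}{5} \approx 0.2$)
$b{\left(r \right)} = \frac{6 r}{5}$ ($b{\left(r \right)} = r 6 \cdot \frac{1}{5} = 6 r \frac{1}{5} = \frac{6 r}{5}$)
$- 2514 b{\left(35 \right)} = - 2514 \cdot \frac{6}{5} \cdot 35 = \left(-2514\right) 42 = -105588$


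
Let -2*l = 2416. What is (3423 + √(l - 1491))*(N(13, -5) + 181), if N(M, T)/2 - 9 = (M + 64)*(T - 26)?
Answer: -15660225 - 4575*I*√2699 ≈ -1.566e+7 - 2.3768e+5*I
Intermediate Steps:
l = -1208 (l = -½*2416 = -1208)
N(M, T) = 18 + 2*(-26 + T)*(64 + M) (N(M, T) = 18 + 2*((M + 64)*(T - 26)) = 18 + 2*((64 + M)*(-26 + T)) = 18 + 2*((-26 + T)*(64 + M)) = 18 + 2*(-26 + T)*(64 + M))
(3423 + √(l - 1491))*(N(13, -5) + 181) = (3423 + √(-1208 - 1491))*((-3310 - 52*13 + 128*(-5) + 2*13*(-5)) + 181) = (3423 + √(-2699))*((-3310 - 676 - 640 - 130) + 181) = (3423 + I*√2699)*(-4756 + 181) = (3423 + I*√2699)*(-4575) = -15660225 - 4575*I*√2699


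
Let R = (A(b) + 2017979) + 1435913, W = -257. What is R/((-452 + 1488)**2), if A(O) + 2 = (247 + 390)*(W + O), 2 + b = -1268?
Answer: 2481191/1073296 ≈ 2.3117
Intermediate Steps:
b = -1270 (b = -2 - 1268 = -1270)
A(O) = -163711 + 637*O (A(O) = -2 + (247 + 390)*(-257 + O) = -2 + 637*(-257 + O) = -2 + (-163709 + 637*O) = -163711 + 637*O)
R = 2481191 (R = ((-163711 + 637*(-1270)) + 2017979) + 1435913 = ((-163711 - 808990) + 2017979) + 1435913 = (-972701 + 2017979) + 1435913 = 1045278 + 1435913 = 2481191)
R/((-452 + 1488)**2) = 2481191/((-452 + 1488)**2) = 2481191/(1036**2) = 2481191/1073296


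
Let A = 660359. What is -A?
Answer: -660359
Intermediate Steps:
-A = -1*660359 = -660359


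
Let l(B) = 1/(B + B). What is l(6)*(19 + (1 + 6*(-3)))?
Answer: ⅙ ≈ 0.16667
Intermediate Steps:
l(B) = 1/(2*B)
l(6)*(19 + (1 + 6*(-3))) = ((½)/6)*(19 + (1 + 6*(-3))) = ((½)*(⅙))*(19 + (1 - 18)) = (19 - 17)/12 = (1/12)*2 = ⅙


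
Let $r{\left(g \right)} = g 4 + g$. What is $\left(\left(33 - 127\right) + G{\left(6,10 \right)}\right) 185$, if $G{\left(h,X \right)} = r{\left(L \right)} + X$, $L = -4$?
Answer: $-19240$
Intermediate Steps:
$r{\left(g \right)} = 5 g$ ($r{\left(g \right)} = 4 g + g = 5 g$)
$G{\left(h,X \right)} = -20 + X$ ($G{\left(h,X \right)} = 5 \left(-4\right) + X = -20 + X$)
$\left(\left(33 - 127\right) + G{\left(6,10 \right)}\right) 185 = \left(\left(33 - 127\right) + \left(-20 + 10\right)\right) 185 = \left(-94 - 10\right) 185 = \left(-104\right) 185 = -19240$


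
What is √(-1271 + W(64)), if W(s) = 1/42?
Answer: I*√2242002/42 ≈ 35.651*I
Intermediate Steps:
W(s) = 1/42
√(-1271 + W(64)) = √(-1271 + 1/42) = √(-53381/42) = I*√2242002/42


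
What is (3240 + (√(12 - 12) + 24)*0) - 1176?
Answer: 2064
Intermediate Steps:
(3240 + (√(12 - 12) + 24)*0) - 1176 = (3240 + (√0 + 24)*0) - 1176 = (3240 + (0 + 24)*0) - 1176 = (3240 + 24*0) - 1176 = (3240 + 0) - 1176 = 3240 - 1176 = 2064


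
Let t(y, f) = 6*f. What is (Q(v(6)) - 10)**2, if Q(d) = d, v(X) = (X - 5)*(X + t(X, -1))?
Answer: 100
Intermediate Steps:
v(X) = (-6 + X)*(-5 + X) (v(X) = (X - 5)*(X + 6*(-1)) = (-5 + X)*(X - 6) = (-5 + X)*(-6 + X) = (-6 + X)*(-5 + X))
(Q(v(6)) - 10)**2 = ((30 + 6**2 - 11*6) - 10)**2 = ((30 + 36 - 66) - 10)**2 = (0 - 10)**2 = (-10)**2 = 100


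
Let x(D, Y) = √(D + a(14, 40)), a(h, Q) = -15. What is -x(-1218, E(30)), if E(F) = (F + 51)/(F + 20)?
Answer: -3*I*√137 ≈ -35.114*I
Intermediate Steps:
E(F) = (51 + F)/(20 + F)
x(D, Y) = √(-15 + D) (x(D, Y) = √(D - 15) = √(-15 + D))
-x(-1218, E(30)) = -√(-15 - 1218) = -√(-1233) = -3*I*√137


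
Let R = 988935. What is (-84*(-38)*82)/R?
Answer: 87248/329645 ≈ 0.26467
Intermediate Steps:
(-84*(-38)*82)/R = (-84*(-38)*82)/988935 = (3192*82)*(1/988935) = 261744*(1/988935) = 87248/329645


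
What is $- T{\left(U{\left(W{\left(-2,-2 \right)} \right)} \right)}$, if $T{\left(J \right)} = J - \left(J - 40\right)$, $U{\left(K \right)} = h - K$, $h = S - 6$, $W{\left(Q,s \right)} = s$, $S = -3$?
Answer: $-40$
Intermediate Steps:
$h = -9$ ($h = -3 - 6 = -9$)
$U{\left(K \right)} = -9 - K$
$T{\left(J \right)} = 40$ ($T{\left(J \right)} = J - \left(J - 40\right) = J - \left(-40 + J\right) = 40$)
$- T{\left(U{\left(W{\left(-2,-2 \right)} \right)} \right)} = \left(-1\right) 40 = -40$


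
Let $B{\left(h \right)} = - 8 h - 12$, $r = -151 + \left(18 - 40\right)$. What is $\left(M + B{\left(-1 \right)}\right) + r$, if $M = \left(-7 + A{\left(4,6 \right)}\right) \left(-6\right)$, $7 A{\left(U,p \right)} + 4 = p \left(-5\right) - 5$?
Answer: $- \frac{711}{7} \approx -101.57$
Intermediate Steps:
$A{\left(U,p \right)} = - \frac{9}{7} - \frac{5 p}{7}$ ($A{\left(U,p \right)} = - \frac{4}{7} + \frac{p \left(-5\right) - 5}{7} = - \frac{4}{7} + \frac{- 5 p - 5}{7} = - \frac{4}{7} + \frac{-5 - 5 p}{7} = - \frac{4}{7} - \left(\frac{5}{7} + \frac{5 p}{7}\right) = - \frac{9}{7} - \frac{5 p}{7}$)
$M = \frac{528}{7}$ ($M = \left(-7 - \frac{39}{7}\right) \left(-6\right) = \left(- \frac{88}{7}\right) \left(-6\right) = \frac{528}{7} \approx 75.429$)
$r = -173$ ($r = -151 - 22 = -173$)
$B{\left(h \right)} = -12 - 8 h$
$\left(M + B{\left(-1 \right)}\right) + r = \left(\frac{528}{7} - 4\right) - 173 = \frac{500}{7} - 173 = - \frac{711}{7}$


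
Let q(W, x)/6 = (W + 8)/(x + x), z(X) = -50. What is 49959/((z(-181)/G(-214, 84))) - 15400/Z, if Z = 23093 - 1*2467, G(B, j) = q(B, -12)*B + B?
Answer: 1157715367249/103130 ≈ 1.1226e+7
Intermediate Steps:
q(W, x) = 3*(8 + W)/x (q(W, x) = 6*((W + 8)/(x + x)) = 6*((8 + W)/((2*x))) = 6*((8 + W)*(1/(2*x))) = 6*((8 + W)/(2*x)) = 3*(8 + W)/x)
G(B, j) = B + B*(-2 - B/4) (G(B, j) = (3*(8 + B)/(-12))*B + B = (3*(-1/12)*(8 + B))*B + B = (-2 - B/4)*B + B = B*(-2 - B/4) + B = B + B*(-2 - B/4))
Z = 20626 (Z = 23093 - 2467 = 20626)
49959/((z(-181)/G(-214, 84))) - 15400/Z = 49959/((-50*(-2/(107*(-4 - 1*(-214)))))) - 15400/20626 = 49959/((-50*(-2/(107*(-4 + 214))))) - 15400*1/20626 = 49959/((-50/((¼)*(-214)*210))) - 7700/10313 = 49959/((-50/(-11235))) - 7700/10313 = 49959/((-50*(-1/11235))) - 7700/10313 = 49959/(10/2247) - 7700/10313 = 49959*(2247/10) - 7700/10313 = 112257873/10 - 7700/10313 = 1157715367249/103130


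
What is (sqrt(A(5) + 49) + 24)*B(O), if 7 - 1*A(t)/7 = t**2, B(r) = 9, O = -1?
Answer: 216 + 9*I*sqrt(77) ≈ 216.0 + 78.975*I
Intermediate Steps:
A(t) = 49 - 7*t**2
(sqrt(A(5) + 49) + 24)*B(O) = (sqrt((49 - 7*5**2) + 49) + 24)*9 = (sqrt((49 - 7*25) + 49) + 24)*9 = (sqrt((49 - 175) + 49) + 24)*9 = (sqrt(-126 + 49) + 24)*9 = (sqrt(-77) + 24)*9 = (I*sqrt(77) + 24)*9 = (24 + I*sqrt(77))*9 = 216 + 9*I*sqrt(77)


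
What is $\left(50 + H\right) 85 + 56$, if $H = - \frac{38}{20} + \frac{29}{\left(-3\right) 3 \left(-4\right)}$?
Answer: $\frac{151667}{36} \approx 4213.0$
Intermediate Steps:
$H = - \frac{197}{180}$ ($H = \left(-38\right) \frac{1}{20} + \frac{29}{\left(-9\right) \left(-4\right)} = - \frac{19}{10} + \frac{29}{36} = - \frac{197}{180} \approx -1.0944$)
$\left(50 + H\right) 85 + 56 = \left(50 - \frac{197}{180}\right) 85 + 56 = \frac{8803}{180} \cdot 85 + 56 = \frac{149651}{36} + 56 = \frac{151667}{36}$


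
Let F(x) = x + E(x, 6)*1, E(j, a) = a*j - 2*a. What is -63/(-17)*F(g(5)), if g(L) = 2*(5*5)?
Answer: 21294/17 ≈ 1252.6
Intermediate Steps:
E(j, a) = -2*a + a*j
g(L) = 50 (g(L) = 2*25 = 50)
F(x) = -12 + 7*x (F(x) = x + (6*(-2 + x))*1 = x + (-12 + 6*x)*1 = x + (-12 + 6*x) = -12 + 7*x)
-63/(-17)*F(g(5)) = -63/(-17)*(-12 + 7*50) = -63*(-1/17)*(-12 + 350) = -(-63)*338/17 = -1*(-21294/17) = 21294/17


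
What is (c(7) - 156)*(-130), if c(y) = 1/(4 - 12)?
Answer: 81185/4 ≈ 20296.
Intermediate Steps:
c(y) = -⅛ (c(y) = 1/(-8) = -⅛)
(c(7) - 156)*(-130) = (-⅛ - 156)*(-130) = -1249/8*(-130) = 81185/4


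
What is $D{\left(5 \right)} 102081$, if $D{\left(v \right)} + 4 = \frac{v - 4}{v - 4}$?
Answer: $-306243$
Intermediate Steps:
$D{\left(v \right)} = -3$ ($D{\left(v \right)} = -4 + \frac{v - 4}{v - 4} = -4 + \frac{-4 + v}{-4 + v} = -4 + 1 = -3$)
$D{\left(5 \right)} 102081 = \left(-3\right) 102081 = -306243$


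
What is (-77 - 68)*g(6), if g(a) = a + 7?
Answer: -1885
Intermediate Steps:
g(a) = 7 + a
(-77 - 68)*g(6) = (-77 - 68)*(7 + 6) = -145*13 = -1885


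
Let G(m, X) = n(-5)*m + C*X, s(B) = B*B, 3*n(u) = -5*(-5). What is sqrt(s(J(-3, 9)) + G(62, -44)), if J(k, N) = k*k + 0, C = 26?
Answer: I*sqrt(4917)/3 ≈ 23.374*I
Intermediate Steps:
n(u) = 25/3 (n(u) = (-5*(-5))/3 = (1/3)*25 = 25/3)
J(k, N) = k**2 (J(k, N) = k**2 + 0 = k**2)
s(B) = B**2
G(m, X) = 26*X + 25*m/3 (G(m, X) = 25*m/3 + 26*X = 26*X + 25*m/3)
sqrt(s(J(-3, 9)) + G(62, -44)) = sqrt(((-3)**2)**2 + (26*(-44) + (25/3)*62)) = sqrt(9**2 + (-1144 + 1550/3)) = sqrt(81 - 1882/3) = sqrt(-1639/3) = I*sqrt(4917)/3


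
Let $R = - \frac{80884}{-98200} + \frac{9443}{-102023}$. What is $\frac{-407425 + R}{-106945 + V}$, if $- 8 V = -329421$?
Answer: $\frac{4081844655379268}{658900877143175} \approx 6.1949$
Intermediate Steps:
$R = \frac{1831181433}{2504664650}$ ($R = \left(-80884\right) \left(- \frac{1}{98200}\right) + 9443 \left(- \frac{1}{102023}\right) = \frac{20221}{24550} - \frac{9443}{102023} = \frac{1831181433}{2504664650} \approx 0.73111$)
$V = \frac{329421}{8}$ ($V = \left(- \frac{1}{8}\right) \left(-329421\right) = \frac{329421}{8} \approx 41178.0$)
$\frac{-407425 + R}{-106945 + V} = \frac{-407425 + \frac{1831181433}{2504664650}}{-106945 + \frac{329421}{8}} = - \frac{1020461163844817}{2504664650 \left(- \frac{526139}{8}\right)} = \left(- \frac{1020461163844817}{2504664650}\right) \left(- \frac{8}{526139}\right) = \frac{4081844655379268}{658900877143175}$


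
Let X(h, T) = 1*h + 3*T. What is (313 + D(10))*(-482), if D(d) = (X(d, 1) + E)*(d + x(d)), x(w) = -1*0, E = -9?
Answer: -170146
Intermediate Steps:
X(h, T) = h + 3*T
x(w) = 0
D(d) = d*(-6 + d) (D(d) = ((d + 3*1) - 9)*(d + 0) = ((d + 3) - 9)*d = ((3 + d) - 9)*d = (-6 + d)*d = d*(-6 + d))
(313 + D(10))*(-482) = (313 + 10*(-6 + 10))*(-482) = (313 + 10*4)*(-482) = (313 + 40)*(-482) = 353*(-482) = -170146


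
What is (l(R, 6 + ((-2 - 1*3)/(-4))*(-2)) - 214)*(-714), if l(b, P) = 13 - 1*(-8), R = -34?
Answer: 137802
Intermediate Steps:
l(b, P) = 21 (l(b, P) = 13 + 8 = 21)
(l(R, 6 + ((-2 - 1*3)/(-4))*(-2)) - 214)*(-714) = (21 - 214)*(-714) = -193*(-714) = 137802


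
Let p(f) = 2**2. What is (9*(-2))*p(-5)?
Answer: -72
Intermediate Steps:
p(f) = 4
(9*(-2))*p(-5) = (9*(-2))*4 = -18*4 = -72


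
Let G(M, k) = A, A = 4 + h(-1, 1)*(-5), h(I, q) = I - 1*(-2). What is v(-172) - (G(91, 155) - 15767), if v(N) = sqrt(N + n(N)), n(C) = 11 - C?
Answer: 15768 + sqrt(11) ≈ 15771.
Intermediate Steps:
h(I, q) = 2 + I (h(I, q) = I + 2 = 2 + I)
v(N) = sqrt(11) (v(N) = sqrt(N + (11 - N)) = sqrt(11))
A = -1 (A = 4 + (2 - 1)*(-5) = 4 + 1*(-5) = 4 - 5 = -1)
G(M, k) = -1
v(-172) - (G(91, 155) - 15767) = sqrt(11) - (-1 - 15767) = sqrt(11) - 1*(-15768) = sqrt(11) + 15768 = 15768 + sqrt(11)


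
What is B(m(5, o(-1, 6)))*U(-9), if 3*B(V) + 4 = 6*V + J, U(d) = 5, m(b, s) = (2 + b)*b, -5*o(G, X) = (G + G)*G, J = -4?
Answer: 1010/3 ≈ 336.67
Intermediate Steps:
o(G, X) = -2*G²/5 (o(G, X) = -(G + G)*G/5 = -2*G*G/5 = -2*G²/5)
m(b, s) = b*(2 + b)
B(V) = -8/3 + 2*V (B(V) = -4/3 + (6*V - 4)/3 = -4/3 + (-4 + 6*V)/3 = -4/3 + (-4/3 + 2*V) = -8/3 + 2*V)
B(m(5, o(-1, 6)))*U(-9) = (-8/3 + 2*(5*(2 + 5)))*5 = (-8/3 + 2*(5*7))*5 = (-8/3 + 2*35)*5 = (-8/3 + 70)*5 = (202/3)*5 = 1010/3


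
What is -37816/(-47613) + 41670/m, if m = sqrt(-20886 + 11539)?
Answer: 37816/47613 - 41670*I*sqrt(9347)/9347 ≈ 0.79424 - 431.01*I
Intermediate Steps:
m = I*sqrt(9347) (m = sqrt(-9347) = I*sqrt(9347) ≈ 96.68*I)
-37816/(-47613) + 41670/m = -37816/(-47613) + 41670/((I*sqrt(9347))) = -37816*(-1/47613) + 41670*(-I*sqrt(9347)/9347) = 37816/47613 - 41670*I*sqrt(9347)/9347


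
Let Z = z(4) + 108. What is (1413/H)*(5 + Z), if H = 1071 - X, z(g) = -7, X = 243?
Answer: 8321/46 ≈ 180.89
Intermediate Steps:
Z = 101 (Z = -7 + 108 = 101)
H = 828 (H = 1071 - 1*243 = 1071 - 243 = 828)
(1413/H)*(5 + Z) = (1413/828)*(5 + 101) = (1413*(1/828))*106 = (157/92)*106 = 8321/46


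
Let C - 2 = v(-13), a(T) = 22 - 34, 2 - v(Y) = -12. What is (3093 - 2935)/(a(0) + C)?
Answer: 79/2 ≈ 39.500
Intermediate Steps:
v(Y) = 14 (v(Y) = 2 - 1*(-12) = 2 + 12 = 14)
a(T) = -12
C = 16 (C = 2 + 14 = 16)
(3093 - 2935)/(a(0) + C) = (3093 - 2935)/(-12 + 16) = 158/4 = 158*(¼) = 79/2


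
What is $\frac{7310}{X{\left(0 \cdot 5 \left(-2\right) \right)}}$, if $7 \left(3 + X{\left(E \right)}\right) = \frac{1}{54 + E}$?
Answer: $- \frac{2763180}{1133} \approx -2438.8$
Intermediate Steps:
$X{\left(E \right)} = -3 + \frac{1}{7 \left(54 + E\right)}$
$\frac{7310}{X{\left(0 \cdot 5 \left(-2\right) \right)}} = \frac{7310}{\frac{1}{7} \frac{1}{54 + 0 \cdot 5 \left(-2\right)} \left(-1133 - 21 \cdot 0 \cdot 5 \left(-2\right)\right)} = \frac{7310}{\frac{1}{7} \frac{1}{54 + 0 \left(-2\right)} \left(-1133 - 21 \cdot 0 \left(-2\right)\right)} = \frac{7310}{\frac{1}{7} \frac{1}{54 + 0} \left(-1133 - 0\right)} = \frac{7310}{\frac{1}{7} \cdot \frac{1}{54} \left(-1133 + 0\right)} = \frac{7310}{\frac{1}{7} \cdot \frac{1}{54} \left(-1133\right)} = \frac{7310}{- \frac{1133}{378}} = 7310 \left(- \frac{378}{1133}\right) = - \frac{2763180}{1133}$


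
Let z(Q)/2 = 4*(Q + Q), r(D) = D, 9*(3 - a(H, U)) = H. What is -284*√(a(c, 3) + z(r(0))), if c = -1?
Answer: -568*√7/3 ≈ -500.93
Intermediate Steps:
a(H, U) = 3 - H/9
z(Q) = 16*Q (z(Q) = 2*(4*(Q + Q)) = 2*(4*(2*Q)) = 2*(8*Q) = 16*Q)
-284*√(a(c, 3) + z(r(0))) = -284*√((3 - ⅑*(-1)) + 16*0) = -284*√((3 + ⅑) + 0) = -284*√(28/9 + 0) = -568*√7/3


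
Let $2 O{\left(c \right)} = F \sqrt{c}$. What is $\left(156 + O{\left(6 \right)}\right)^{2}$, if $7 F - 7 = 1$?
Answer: $\frac{1192560}{49} + \frac{1248 \sqrt{6}}{7} \approx 24775.0$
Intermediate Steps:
$F = \frac{8}{7}$ ($F = 1 + \frac{1}{7} \cdot 1 = 1 + \frac{1}{7} = \frac{8}{7} \approx 1.1429$)
$O{\left(c \right)} = \frac{4 \sqrt{c}}{7}$ ($O{\left(c \right)} = \frac{\frac{8}{7} \sqrt{c}}{2} = \frac{4 \sqrt{c}}{7}$)
$\left(156 + O{\left(6 \right)}\right)^{2} = \left(156 + \frac{4 \sqrt{6}}{7}\right)^{2}$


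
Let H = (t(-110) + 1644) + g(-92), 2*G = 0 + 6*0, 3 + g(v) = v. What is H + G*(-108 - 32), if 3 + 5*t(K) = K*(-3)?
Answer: 8072/5 ≈ 1614.4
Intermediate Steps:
g(v) = -3 + v
G = 0 (G = (0 + 6*0)/2 = (0 + 0)/2 = (½)*0 = 0)
t(K) = -⅗ - 3*K/5 (t(K) = -⅗ + (K*(-3))/5 = -⅗ + (-3*K)/5 = -⅗ - 3*K/5)
H = 8072/5 (H = ((-⅗ - ⅗*(-110)) + 1644) + (-3 - 92) = ((-⅗ + 66) + 1644) - 95 = (327/5 + 1644) - 95 = 8547/5 - 95 = 8072/5 ≈ 1614.4)
H + G*(-108 - 32) = 8072/5 + 0*(-108 - 32) = 8072/5 + 0*(-140) = 8072/5 + 0 = 8072/5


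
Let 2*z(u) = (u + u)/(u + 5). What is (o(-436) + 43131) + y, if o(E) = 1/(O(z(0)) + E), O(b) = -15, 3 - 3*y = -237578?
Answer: 165505271/1353 ≈ 1.2232e+5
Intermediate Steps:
y = 237581/3 (y = 1 - ⅓*(-237578) = 1 + 237578/3 = 237581/3 ≈ 79194.)
z(u) = u/(5 + u) (z(u) = ((u + u)/(u + 5))/2 = ((2*u)/(5 + u))/2 = (2*u/(5 + u))/2 = u/(5 + u))
o(E) = 1/(-15 + E)
(o(-436) + 43131) + y = (1/(-15 - 436) + 43131) + 237581/3 = (1/(-451) + 43131) + 237581/3 = (-1/451 + 43131) + 237581/3 = 19452080/451 + 237581/3 = 165505271/1353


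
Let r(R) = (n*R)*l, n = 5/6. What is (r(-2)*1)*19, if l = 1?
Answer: -95/3 ≈ -31.667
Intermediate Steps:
n = 5/6 (n = 5*(1/6) = 5/6 ≈ 0.83333)
r(R) = 5*R/6 (r(R) = (5*R/6)*1 = 5*R/6)
(r(-2)*1)*19 = (((5/6)*(-2))*1)*19 = -5/3*1*19 = -5/3*19 = -95/3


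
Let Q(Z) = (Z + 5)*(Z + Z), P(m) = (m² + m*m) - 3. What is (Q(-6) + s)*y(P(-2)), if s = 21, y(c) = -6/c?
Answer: -198/5 ≈ -39.600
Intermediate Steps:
P(m) = -3 + 2*m² (P(m) = (m² + m²) - 3 = 2*m² - 3 = -3 + 2*m²)
Q(Z) = 2*Z*(5 + Z) (Q(Z) = (5 + Z)*(2*Z) = 2*Z*(5 + Z))
(Q(-6) + s)*y(P(-2)) = (2*(-6)*(5 - 6) + 21)*(-6/(-3 + 2*(-2)²)) = (2*(-6)*(-1) + 21)*(-6/(-3 + 2*4)) = (12 + 21)*(-6/(-3 + 8)) = 33*(-6/5) = -198/5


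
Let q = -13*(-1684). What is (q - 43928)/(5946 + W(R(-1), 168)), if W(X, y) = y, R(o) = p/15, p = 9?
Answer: -11018/3057 ≈ -3.6042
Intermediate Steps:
q = 21892
R(o) = ⅗ (R(o) = 9/15 = 9*(1/15) = ⅗)
(q - 43928)/(5946 + W(R(-1), 168)) = (21892 - 43928)/(5946 + 168) = -22036/6114 = -22036*1/6114 = -11018/3057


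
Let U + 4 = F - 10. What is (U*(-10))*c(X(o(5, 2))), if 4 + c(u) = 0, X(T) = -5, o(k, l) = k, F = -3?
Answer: -680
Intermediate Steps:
c(u) = -4 (c(u) = -4 + 0 = -4)
U = -17 (U = -4 + (-3 - 10) = -4 - 13 = -17)
(U*(-10))*c(X(o(5, 2))) = -17*(-10)*(-4) = 170*(-4) = -680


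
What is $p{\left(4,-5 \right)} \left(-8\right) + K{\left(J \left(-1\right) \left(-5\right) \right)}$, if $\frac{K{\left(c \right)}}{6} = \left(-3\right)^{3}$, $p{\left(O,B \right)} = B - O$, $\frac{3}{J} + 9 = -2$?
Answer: $-90$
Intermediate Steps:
$J = - \frac{3}{11}$ ($J = \frac{3}{-9 - 2} = \frac{3}{-11} = 3 \left(- \frac{1}{11}\right) = - \frac{3}{11} \approx -0.27273$)
$K{\left(c \right)} = -162$ ($K{\left(c \right)} = 6 \left(-3\right)^{3} = 6 \left(-27\right) = -162$)
$p{\left(4,-5 \right)} \left(-8\right) + K{\left(J \left(-1\right) \left(-5\right) \right)} = \left(-5 - 4\right) \left(-8\right) - 162 = \left(-9\right) \left(-8\right) - 162 = 72 - 162 = -90$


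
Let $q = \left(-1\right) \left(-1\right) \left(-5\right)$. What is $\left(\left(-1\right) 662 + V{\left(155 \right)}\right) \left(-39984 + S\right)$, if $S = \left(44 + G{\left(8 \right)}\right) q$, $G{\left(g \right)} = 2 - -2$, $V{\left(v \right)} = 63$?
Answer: $24094176$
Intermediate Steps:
$G{\left(g \right)} = 4$ ($G{\left(g \right)} = 2 + 2 = 4$)
$q = -5$ ($q = 1 \left(-5\right) = -5$)
$S = -240$ ($S = \left(44 + 4\right) \left(-5\right) = 48 \left(-5\right) = -240$)
$\left(\left(-1\right) 662 + V{\left(155 \right)}\right) \left(-39984 + S\right) = \left(\left(-1\right) 662 + 63\right) \left(-39984 - 240\right) = \left(-662 + 63\right) \left(-40224\right) = \left(-599\right) \left(-40224\right) = 24094176$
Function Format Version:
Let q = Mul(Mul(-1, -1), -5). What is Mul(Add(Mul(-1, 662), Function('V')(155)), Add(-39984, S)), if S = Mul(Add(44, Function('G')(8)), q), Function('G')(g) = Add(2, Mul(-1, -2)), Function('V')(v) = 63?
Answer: 24094176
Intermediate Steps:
Function('G')(g) = 4 (Function('G')(g) = Add(2, 2) = 4)
q = -5 (q = Mul(1, -5) = -5)
S = -240 (S = Mul(Add(44, 4), -5) = Mul(48, -5) = -240)
Mul(Add(Mul(-1, 662), Function('V')(155)), Add(-39984, S)) = Mul(Add(Mul(-1, 662), 63), Add(-39984, -240)) = Mul(Add(-662, 63), -40224) = Mul(-599, -40224) = 24094176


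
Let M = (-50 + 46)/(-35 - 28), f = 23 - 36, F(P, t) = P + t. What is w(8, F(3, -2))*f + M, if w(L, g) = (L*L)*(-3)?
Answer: 157252/63 ≈ 2496.1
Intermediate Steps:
f = -13
w(L, g) = -3*L² (w(L, g) = L²*(-3) = -3*L²)
M = 4/63 (M = -4/(-63) = -4*(-1/63) = 4/63 ≈ 0.063492)
w(8, F(3, -2))*f + M = -3*8²*(-13) + 4/63 = -3*64*(-13) + 4/63 = -192*(-13) + 4/63 = 2496 + 4/63 = 157252/63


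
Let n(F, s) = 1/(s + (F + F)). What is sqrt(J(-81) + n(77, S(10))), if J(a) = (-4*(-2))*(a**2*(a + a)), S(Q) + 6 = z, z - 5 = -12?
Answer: I*sqrt(169049256195)/141 ≈ 2916.0*I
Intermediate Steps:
z = -7 (z = 5 - 12 = -7)
S(Q) = -13 (S(Q) = -6 - 7 = -13)
J(a) = 16*a**3 (J(a) = 8*(a**2*(2*a)) = 8*(2*a**3) = 16*a**3)
n(F, s) = 1/(s + 2*F)
sqrt(J(-81) + n(77, S(10))) = sqrt(16*(-81)**3 + 1/(-13 + 2*77)) = sqrt(16*(-531441) + 1/(-13 + 154)) = sqrt(-8503056 + 1/141) = sqrt(-1198930895/141) = I*sqrt(169049256195)/141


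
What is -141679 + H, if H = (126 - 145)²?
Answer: -141318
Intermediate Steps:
H = 361 (H = (-19)² = 361)
-141679 + H = -141679 + 361 = -141318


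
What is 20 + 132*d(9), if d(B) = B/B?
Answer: 152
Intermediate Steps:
d(B) = 1
20 + 132*d(9) = 20 + 132*1 = 20 + 132 = 152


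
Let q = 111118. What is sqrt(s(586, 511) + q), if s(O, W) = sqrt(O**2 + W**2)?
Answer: sqrt(111118 + sqrt(604517)) ≈ 334.51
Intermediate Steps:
sqrt(s(586, 511) + q) = sqrt(sqrt(586**2 + 511**2) + 111118) = sqrt(sqrt(343396 + 261121) + 111118) = sqrt(sqrt(604517) + 111118) = sqrt(111118 + sqrt(604517))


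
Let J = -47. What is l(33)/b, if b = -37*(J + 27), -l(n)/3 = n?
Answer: -99/740 ≈ -0.13378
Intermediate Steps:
l(n) = -3*n
b = 740 (b = -37*(-47 + 27) = -37*(-20) = 740)
l(33)/b = -3*33/740 = -99*1/740 = -99/740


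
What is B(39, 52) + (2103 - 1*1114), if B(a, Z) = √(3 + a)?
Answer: 989 + √42 ≈ 995.48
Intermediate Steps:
B(39, 52) + (2103 - 1*1114) = √(3 + 39) + (2103 - 1*1114) = √42 + (2103 - 1114) = √42 + 989 = 989 + √42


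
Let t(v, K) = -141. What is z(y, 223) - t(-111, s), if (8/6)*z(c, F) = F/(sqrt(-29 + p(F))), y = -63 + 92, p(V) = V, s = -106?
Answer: 141 + 669*sqrt(194)/776 ≈ 153.01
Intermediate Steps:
y = 29
z(c, F) = 3*F/(4*sqrt(-29 + F)) (z(c, F) = 3*(F/(sqrt(-29 + F)))/4 = 3*(F/sqrt(-29 + F))/4 = 3*F/(4*sqrt(-29 + F)))
z(y, 223) - t(-111, s) = (3/4)*223/sqrt(-29 + 223) - 1*(-141) = (3/4)*223/sqrt(194) + 141 = (3/4)*223*(sqrt(194)/194) + 141 = 669*sqrt(194)/776 + 141 = 141 + 669*sqrt(194)/776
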